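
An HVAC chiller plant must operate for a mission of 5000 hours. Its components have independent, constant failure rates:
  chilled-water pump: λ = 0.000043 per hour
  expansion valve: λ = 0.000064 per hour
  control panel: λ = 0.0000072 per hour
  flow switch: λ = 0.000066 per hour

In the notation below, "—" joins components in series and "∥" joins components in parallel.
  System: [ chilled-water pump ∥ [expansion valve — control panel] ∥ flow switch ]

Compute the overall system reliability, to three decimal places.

0.984

R(chilled-water pump) = exp(−0.000043 × 5000) = 0.80654
R(expansion valve) = exp(−0.000064 × 5000) = 0.72615
R(control panel) = exp(−0.0000072 × 5000) = 0.96464
R(flow switch) = exp(−0.000066 × 5000) = 0.71892
Series (expansion valve and control panel): 0.72615 × 0.96464 = 0.70047
Parallel (chilled-water pump, [0.70047], and flow switch): 1 − (1 − 0.80654)(1 − 0.70047)(1 − 0.71892) = 0.984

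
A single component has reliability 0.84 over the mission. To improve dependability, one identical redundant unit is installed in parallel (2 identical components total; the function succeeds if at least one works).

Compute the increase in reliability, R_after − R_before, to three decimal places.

0.134

R_before = 0.84
R_after = 1 − (1 − 0.84)^2 = 0.974
ΔR = 0.974 − 0.84 = 0.134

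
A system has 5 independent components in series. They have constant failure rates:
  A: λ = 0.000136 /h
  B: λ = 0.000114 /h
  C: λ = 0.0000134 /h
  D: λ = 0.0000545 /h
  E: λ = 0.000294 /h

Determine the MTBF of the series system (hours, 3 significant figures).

Series of exponential components: λ_sys = Σ λ_i
λ_sys = 0.000136 + 0.000114 + 0.0000134 + 0.0000545 + 0.000294 = 6.1190e-04 /h
MTBF = 1 / λ_sys = 1630 h

1630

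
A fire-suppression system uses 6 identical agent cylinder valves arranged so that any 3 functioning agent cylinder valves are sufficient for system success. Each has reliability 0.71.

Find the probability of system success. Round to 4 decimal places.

R = Σ_{i=3}^{6} C(6,i) p^i (1−p)^{6−i} with p = 0.71
C(6,3)·0.71^3·0.29^3 = 0.174582
C(6,4)·0.71^4·0.29^2 = 0.320568
C(6,5)·0.71^5·0.29^1 = 0.313936
C(6,6)·0.71^6·0.29^0 = 0.128100
Sum = 0.9372

0.9372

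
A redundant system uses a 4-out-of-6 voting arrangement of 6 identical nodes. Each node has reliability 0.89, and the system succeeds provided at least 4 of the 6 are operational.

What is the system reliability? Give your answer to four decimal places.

0.9794

R = Σ_{i=4}^{6} C(6,i) p^i (1−p)^{6−i} with p = 0.89
C(6,4)·0.89^4·0.11^2 = 0.113877
C(6,5)·0.89^5·0.11^1 = 0.368548
C(6,6)·0.89^6·0.11^0 = 0.496981
Sum = 0.9794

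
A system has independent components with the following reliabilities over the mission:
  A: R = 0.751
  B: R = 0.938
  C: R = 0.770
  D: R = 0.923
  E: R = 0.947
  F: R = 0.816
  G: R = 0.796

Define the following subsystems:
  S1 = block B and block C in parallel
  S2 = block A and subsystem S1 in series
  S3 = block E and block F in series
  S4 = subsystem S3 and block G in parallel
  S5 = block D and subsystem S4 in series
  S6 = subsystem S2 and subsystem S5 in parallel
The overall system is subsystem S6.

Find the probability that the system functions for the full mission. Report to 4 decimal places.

Parallel (B and C): 1 − (1 − 0.938000)(1 − 0.770000) = 0.985740
Series (A and [0.985740]): 0.751000 × 0.985740 = 0.740291
Series (E and F): 0.947000 × 0.816000 = 0.772752
Parallel ([0.772752] and G): 1 − (1 − 0.772752)(1 − 0.796000) = 0.953641
Series (D and [0.953641]): 0.923000 × 0.953641 = 0.880211
Parallel ([0.740291] and [0.880211]): 1 − (1 − 0.740291)(1 − 0.880211) = 0.9689

0.9689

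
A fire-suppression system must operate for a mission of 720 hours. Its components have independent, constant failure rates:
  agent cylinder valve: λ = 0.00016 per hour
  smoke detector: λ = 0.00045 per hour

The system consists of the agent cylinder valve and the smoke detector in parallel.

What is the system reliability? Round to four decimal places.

R(agent cylinder valve) = exp(−0.00016 × 720) = 0.891188
R(smoke detector) = exp(−0.00045 × 720) = 0.723250
Parallel (agent cylinder valve and smoke detector): 1 − (1 − 0.891188)(1 − 0.723250) = 0.9699

0.9699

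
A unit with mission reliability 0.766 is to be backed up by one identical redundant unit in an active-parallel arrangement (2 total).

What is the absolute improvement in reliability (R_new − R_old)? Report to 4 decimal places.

R_before = 0.766
R_after = 1 − (1 − 0.766)^2 = 0.9452
ΔR = 0.9452 − 0.766 = 0.1792

0.1792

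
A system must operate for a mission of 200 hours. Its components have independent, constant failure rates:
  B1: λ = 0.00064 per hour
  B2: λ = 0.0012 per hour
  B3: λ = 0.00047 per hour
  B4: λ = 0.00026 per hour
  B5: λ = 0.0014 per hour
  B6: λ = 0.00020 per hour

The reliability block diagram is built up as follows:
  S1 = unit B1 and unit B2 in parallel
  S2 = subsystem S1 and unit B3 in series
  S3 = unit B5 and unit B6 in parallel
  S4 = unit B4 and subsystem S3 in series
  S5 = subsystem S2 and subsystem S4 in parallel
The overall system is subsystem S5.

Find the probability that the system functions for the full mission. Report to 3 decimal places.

R(B1) = exp(−0.00064 × 200) = 0.87985
R(B2) = exp(−0.0012 × 200) = 0.78663
R(B3) = exp(−0.00047 × 200) = 0.91028
R(B4) = exp(−0.00026 × 200) = 0.94933
R(B5) = exp(−0.0014 × 200) = 0.75578
R(B6) = exp(−0.00020 × 200) = 0.96079
Parallel (B1 and B2): 1 − (1 − 0.87985)(1 − 0.78663) = 0.97436
Series ([0.97436] and B3): 0.97436 × 0.91028 = 0.88694
Parallel (B5 and B6): 1 − (1 − 0.75578)(1 − 0.96079) = 0.99042
Series (B4 and [0.99042]): 0.94933 × 0.99042 = 0.94024
Parallel ([0.88694] and [0.94024]): 1 − (1 − 0.88694)(1 − 0.94024) = 0.993

0.993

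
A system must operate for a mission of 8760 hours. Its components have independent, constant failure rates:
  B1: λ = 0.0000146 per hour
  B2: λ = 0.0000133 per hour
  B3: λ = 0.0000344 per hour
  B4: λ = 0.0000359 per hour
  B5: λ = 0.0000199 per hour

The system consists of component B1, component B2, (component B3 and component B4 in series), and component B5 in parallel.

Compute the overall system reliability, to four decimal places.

0.9990

R(B1) = exp(−0.0000146 × 8760) = 0.879945
R(B2) = exp(−0.0000133 × 8760) = 0.890023
R(B3) = exp(−0.0000344 × 8760) = 0.739823
R(B4) = exp(−0.0000359 × 8760) = 0.730166
R(B5) = exp(−0.0000199 × 8760) = 0.840025
Series (B3 and B4): 0.739823 × 0.730166 = 0.540194
Parallel (B1, B2, [0.540194], and B5): 1 − (1 − 0.879945)(1 − 0.890023)(1 − 0.540194)(1 − 0.840025) = 0.9990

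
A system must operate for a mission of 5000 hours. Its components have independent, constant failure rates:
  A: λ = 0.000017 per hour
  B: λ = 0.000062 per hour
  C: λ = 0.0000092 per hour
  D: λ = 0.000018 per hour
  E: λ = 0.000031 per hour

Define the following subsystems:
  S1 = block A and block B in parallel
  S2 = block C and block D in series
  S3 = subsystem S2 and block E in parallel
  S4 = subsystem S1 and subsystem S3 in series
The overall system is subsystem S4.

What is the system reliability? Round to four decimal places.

0.9604

R(A) = exp(−0.000017 × 5000) = 0.918512
R(B) = exp(−0.000062 × 5000) = 0.733447
R(C) = exp(−0.0000092 × 5000) = 0.955042
R(D) = exp(−0.000018 × 5000) = 0.913931
R(E) = exp(−0.000031 × 5000) = 0.856415
Parallel (A and B): 1 − (1 − 0.918512)(1 − 0.733447) = 0.978279
Series (C and D): 0.955042 × 0.913931 = 0.872842
Parallel ([0.872842] and E): 1 − (1 − 0.872842)(1 − 0.856415) = 0.981742
Series ([0.978279] and [0.981742]): 0.978279 × 0.981742 = 0.9604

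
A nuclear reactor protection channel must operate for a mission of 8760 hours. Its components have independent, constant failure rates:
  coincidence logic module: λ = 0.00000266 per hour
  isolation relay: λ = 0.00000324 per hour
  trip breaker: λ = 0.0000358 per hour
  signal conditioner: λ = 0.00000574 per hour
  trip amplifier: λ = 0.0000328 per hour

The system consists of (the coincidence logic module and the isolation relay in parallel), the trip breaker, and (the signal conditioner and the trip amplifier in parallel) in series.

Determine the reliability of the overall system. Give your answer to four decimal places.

R(coincidence logic module) = exp(−0.00000266 × 8760) = 0.976968
R(isolation relay) = exp(−0.00000324 × 8760) = 0.972017
R(trip breaker) = exp(−0.0000358 × 8760) = 0.730805
R(signal conditioner) = exp(−0.00000574 × 8760) = 0.950961
R(trip amplifier) = exp(−0.0000328 × 8760) = 0.750266
Parallel (coincidence logic module and isolation relay): 1 − (1 − 0.976968)(1 − 0.972017) = 0.999355
Parallel (signal conditioner and trip amplifier): 1 − (1 − 0.950961)(1 − 0.750266) = 0.987753
Series ([0.999355], trip breaker, and [0.987753]): 0.999355 × 0.730805 × 0.987753 = 0.7214

0.7214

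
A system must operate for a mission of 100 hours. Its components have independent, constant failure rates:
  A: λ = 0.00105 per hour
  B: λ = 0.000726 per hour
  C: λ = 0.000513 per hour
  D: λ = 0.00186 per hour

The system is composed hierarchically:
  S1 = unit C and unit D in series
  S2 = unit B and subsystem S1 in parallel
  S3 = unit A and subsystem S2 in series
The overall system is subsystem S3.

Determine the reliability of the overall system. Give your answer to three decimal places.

R(A) = exp(−0.00105 × 100) = 0.90032
R(B) = exp(−0.000726 × 100) = 0.92997
R(C) = exp(−0.000513 × 100) = 0.94999
R(D) = exp(−0.00186 × 100) = 0.83027
Series (C and D): 0.94999 × 0.83027 = 0.78875
Parallel (B and [0.78875]): 1 − (1 − 0.92997)(1 − 0.78875) = 0.98521
Series (A and [0.98521]): 0.90032 × 0.98521 = 0.887

0.887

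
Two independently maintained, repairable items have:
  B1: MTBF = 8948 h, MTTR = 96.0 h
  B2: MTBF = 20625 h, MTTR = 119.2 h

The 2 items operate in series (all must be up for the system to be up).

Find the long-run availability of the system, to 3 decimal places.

0.984

A(B1) = MTBF/(MTBF+MTTR) = 8948/(8948+96.0) = 0.989385
A(B2) = MTBF/(MTBF+MTTR) = 20625/(20625+119.2) = 0.994254
Series availability: 0.989385 × 0.994254 = 0.984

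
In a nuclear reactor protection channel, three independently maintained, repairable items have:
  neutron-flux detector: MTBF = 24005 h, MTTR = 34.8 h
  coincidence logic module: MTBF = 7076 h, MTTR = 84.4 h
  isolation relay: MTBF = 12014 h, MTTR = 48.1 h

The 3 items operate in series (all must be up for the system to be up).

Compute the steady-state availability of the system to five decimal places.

A(neutron-flux detector) = MTBF/(MTBF+MTTR) = 24005/(24005+34.8) = 0.998552
A(coincidence logic module) = MTBF/(MTBF+MTTR) = 7076/(7076+84.4) = 0.988213
A(isolation relay) = MTBF/(MTBF+MTTR) = 12014/(12014+48.1) = 0.996012
Series availability: 0.998552 × 0.988213 × 0.996012 = 0.98285

0.98285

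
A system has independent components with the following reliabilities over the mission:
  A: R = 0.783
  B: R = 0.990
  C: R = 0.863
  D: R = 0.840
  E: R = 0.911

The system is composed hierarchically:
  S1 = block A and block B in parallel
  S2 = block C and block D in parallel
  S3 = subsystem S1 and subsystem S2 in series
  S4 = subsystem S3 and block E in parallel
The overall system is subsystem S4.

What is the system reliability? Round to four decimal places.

0.9979

Parallel (A and B): 1 − (1 − 0.783000)(1 − 0.990000) = 0.997830
Parallel (C and D): 1 − (1 − 0.863000)(1 − 0.840000) = 0.978080
Series ([0.997830] and [0.978080]): 0.997830 × 0.978080 = 0.975958
Parallel ([0.975958] and E): 1 − (1 − 0.975958)(1 − 0.911000) = 0.9979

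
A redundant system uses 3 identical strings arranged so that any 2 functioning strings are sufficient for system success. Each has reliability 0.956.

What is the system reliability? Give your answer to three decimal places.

R = Σ_{i=2}^{3} C(3,i) p^i (1−p)^{3−i} with p = 0.956
C(3,2)·0.956^2·0.044^1 = 0.12064
C(3,3)·0.956^3·0.044^0 = 0.87372
Sum = 0.994

0.994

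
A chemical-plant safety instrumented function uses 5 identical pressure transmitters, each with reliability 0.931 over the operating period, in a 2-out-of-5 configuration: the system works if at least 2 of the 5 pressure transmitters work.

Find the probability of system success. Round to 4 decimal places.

R = Σ_{i=2}^{5} C(5,i) p^i (1−p)^{5−i} with p = 0.931
C(5,2)·0.931^2·0.069^3 = 0.002847
C(5,3)·0.931^3·0.069^2 = 0.038419
C(5,4)·0.931^4·0.069^1 = 0.259190
C(5,5)·0.931^5·0.069^0 = 0.699437
Sum = 0.9999

0.9999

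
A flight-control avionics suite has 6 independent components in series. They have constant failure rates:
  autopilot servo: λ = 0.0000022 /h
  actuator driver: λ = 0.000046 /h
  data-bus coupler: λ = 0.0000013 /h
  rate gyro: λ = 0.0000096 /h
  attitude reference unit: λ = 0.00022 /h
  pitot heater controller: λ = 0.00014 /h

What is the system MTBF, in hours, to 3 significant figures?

2390

Series of exponential components: λ_sys = Σ λ_i
λ_sys = 0.0000022 + 0.000046 + 0.0000013 + 0.0000096 + 0.00022 + 0.00014 = 4.1910e-04 /h
MTBF = 1 / λ_sys = 2390 h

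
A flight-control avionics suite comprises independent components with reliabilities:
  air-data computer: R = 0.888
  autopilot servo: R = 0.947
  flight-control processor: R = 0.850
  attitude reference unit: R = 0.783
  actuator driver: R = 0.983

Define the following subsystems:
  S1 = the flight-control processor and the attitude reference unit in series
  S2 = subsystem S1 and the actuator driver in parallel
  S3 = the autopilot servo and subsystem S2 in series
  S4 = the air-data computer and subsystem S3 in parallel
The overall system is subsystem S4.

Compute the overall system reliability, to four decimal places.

Series (flight-control processor and attitude reference unit): 0.850000 × 0.783000 = 0.665550
Parallel ([0.665550] and actuator driver): 1 − (1 − 0.665550)(1 − 0.983000) = 0.994314
Series (autopilot servo and [0.994314]): 0.947000 × 0.994314 = 0.941615
Parallel (air-data computer and [0.941615]): 1 − (1 − 0.888000)(1 − 0.941615) = 0.9935

0.9935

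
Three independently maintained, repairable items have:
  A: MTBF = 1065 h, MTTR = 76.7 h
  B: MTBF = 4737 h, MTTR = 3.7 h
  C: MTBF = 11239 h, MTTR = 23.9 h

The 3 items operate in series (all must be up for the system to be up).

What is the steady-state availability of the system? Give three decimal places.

A(A) = MTBF/(MTBF+MTTR) = 1065/(1065+76.7) = 0.932819
A(B) = MTBF/(MTBF+MTTR) = 4737/(4737+3.7) = 0.999220
A(C) = MTBF/(MTBF+MTTR) = 11239/(11239+23.9) = 0.997878
Series availability: 0.932819 × 0.999220 × 0.997878 = 0.930

0.930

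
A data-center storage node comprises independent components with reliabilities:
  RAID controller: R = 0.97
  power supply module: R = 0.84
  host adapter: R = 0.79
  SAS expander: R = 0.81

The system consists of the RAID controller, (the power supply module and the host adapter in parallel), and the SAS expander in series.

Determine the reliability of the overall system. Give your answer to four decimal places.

Parallel (power supply module and host adapter): 1 − (1 − 0.840000)(1 − 0.790000) = 0.966400
Series (RAID controller, [0.966400], and SAS expander): 0.970000 × 0.966400 × 0.810000 = 0.7593

0.7593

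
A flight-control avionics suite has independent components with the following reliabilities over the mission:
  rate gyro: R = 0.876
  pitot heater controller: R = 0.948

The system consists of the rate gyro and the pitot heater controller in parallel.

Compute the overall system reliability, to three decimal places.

Parallel (rate gyro and pitot heater controller): 1 − (1 − 0.87600)(1 − 0.94800) = 0.994

0.994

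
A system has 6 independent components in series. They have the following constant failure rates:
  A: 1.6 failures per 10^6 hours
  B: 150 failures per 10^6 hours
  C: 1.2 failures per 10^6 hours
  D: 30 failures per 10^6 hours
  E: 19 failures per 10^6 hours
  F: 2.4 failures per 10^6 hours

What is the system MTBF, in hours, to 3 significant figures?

Series of exponential components: λ_sys = Σ λ_i
λ_sys = 0.0000016 + 0.00015 + 0.0000012 + 0.000030 + 0.000019 + 0.0000024 = 2.0420e-04 /h
MTBF = 1 / λ_sys = 4900 h

4900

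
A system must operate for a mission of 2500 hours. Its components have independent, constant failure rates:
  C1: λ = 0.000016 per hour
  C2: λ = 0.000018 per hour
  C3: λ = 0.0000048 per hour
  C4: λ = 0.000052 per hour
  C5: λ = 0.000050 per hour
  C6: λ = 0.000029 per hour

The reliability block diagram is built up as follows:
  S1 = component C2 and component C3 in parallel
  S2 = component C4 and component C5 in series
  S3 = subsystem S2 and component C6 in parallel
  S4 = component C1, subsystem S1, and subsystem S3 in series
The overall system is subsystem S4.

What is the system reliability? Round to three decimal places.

0.945

R(C1) = exp(−0.000016 × 2500) = 0.96079
R(C2) = exp(−0.000018 × 2500) = 0.95600
R(C3) = exp(−0.0000048 × 2500) = 0.98807
R(C4) = exp(−0.000052 × 2500) = 0.87810
R(C5) = exp(−0.000050 × 2500) = 0.88250
R(C6) = exp(−0.000029 × 2500) = 0.93007
Parallel (C2 and C3): 1 − (1 − 0.95600)(1 − 0.98807) = 0.99948
Series (C4 and C5): 0.87810 × 0.88250 = 0.77492
Parallel ([0.77492] and C6): 1 − (1 − 0.77492)(1 − 0.93007) = 0.98426
Series (C1, [0.99948], and [0.98426]): 0.96079 × 0.99948 × 0.98426 = 0.945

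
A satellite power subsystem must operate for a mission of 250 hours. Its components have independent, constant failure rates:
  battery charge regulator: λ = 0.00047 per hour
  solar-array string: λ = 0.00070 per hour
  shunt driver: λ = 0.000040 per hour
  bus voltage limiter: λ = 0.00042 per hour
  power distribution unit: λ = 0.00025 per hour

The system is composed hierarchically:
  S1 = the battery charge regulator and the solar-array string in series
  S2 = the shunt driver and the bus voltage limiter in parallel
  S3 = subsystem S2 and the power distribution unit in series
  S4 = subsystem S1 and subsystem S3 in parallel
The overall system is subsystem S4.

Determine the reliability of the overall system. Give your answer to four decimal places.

R(battery charge regulator) = exp(−0.00047 × 250) = 0.889141
R(solar-array string) = exp(−0.00070 × 250) = 0.839457
R(shunt driver) = exp(−0.000040 × 250) = 0.990050
R(bus voltage limiter) = exp(−0.00042 × 250) = 0.900325
R(power distribution unit) = exp(−0.00025 × 250) = 0.939413
Series (battery charge regulator and solar-array string): 0.889141 × 0.839457 = 0.746396
Parallel (shunt driver and bus voltage limiter): 1 − (1 − 0.990050)(1 − 0.900325) = 0.999008
Series ([0.999008] and power distribution unit): 0.999008 × 0.939413 = 0.938481
Parallel ([0.746396] and [0.938481]): 1 − (1 − 0.746396)(1 − 0.938481) = 0.9844

0.9844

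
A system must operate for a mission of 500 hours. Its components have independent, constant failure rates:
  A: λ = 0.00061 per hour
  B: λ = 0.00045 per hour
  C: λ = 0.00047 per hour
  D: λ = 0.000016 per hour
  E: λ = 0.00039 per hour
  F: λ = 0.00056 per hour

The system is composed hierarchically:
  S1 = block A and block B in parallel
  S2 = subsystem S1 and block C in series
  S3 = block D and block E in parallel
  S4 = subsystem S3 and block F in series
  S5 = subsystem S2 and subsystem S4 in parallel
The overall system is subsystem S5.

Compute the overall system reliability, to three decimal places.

0.938

R(A) = exp(−0.00061 × 500) = 0.73712
R(B) = exp(−0.00045 × 500) = 0.79852
R(C) = exp(−0.00047 × 500) = 0.79057
R(D) = exp(−0.000016 × 500) = 0.99203
R(E) = exp(−0.00039 × 500) = 0.82283
R(F) = exp(−0.00056 × 500) = 0.75578
Parallel (A and B): 1 − (1 − 0.73712)(1 − 0.79852) = 0.94703
Series ([0.94703] and C): 0.94703 × 0.79057 = 0.74869
Parallel (D and E): 1 − (1 − 0.99203)(1 − 0.82283) = 0.99859
Series ([0.99859] and F): 0.99859 × 0.75578 = 0.75471
Parallel ([0.74869] and [0.75471]): 1 − (1 − 0.74869)(1 − 0.75471) = 0.938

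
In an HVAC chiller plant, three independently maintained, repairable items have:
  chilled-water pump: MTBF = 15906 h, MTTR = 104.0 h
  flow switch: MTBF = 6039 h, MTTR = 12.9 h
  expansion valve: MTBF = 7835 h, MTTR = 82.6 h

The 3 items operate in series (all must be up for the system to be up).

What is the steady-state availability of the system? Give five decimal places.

0.98104

A(chilled-water pump) = MTBF/(MTBF+MTTR) = 15906/(15906+104.0) = 0.993504
A(flow switch) = MTBF/(MTBF+MTTR) = 6039/(6039+12.9) = 0.997868
A(expansion valve) = MTBF/(MTBF+MTTR) = 7835/(7835+82.6) = 0.989568
Series availability: 0.993504 × 0.997868 × 0.989568 = 0.98104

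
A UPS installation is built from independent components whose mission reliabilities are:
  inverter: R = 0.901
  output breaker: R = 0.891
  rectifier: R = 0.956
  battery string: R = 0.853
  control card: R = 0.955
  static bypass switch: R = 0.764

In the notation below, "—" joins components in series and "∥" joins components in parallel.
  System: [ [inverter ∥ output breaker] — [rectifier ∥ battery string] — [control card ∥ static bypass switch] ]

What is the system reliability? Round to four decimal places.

Parallel (inverter and output breaker): 1 − (1 − 0.901000)(1 − 0.891000) = 0.989209
Parallel (rectifier and battery string): 1 − (1 − 0.956000)(1 − 0.853000) = 0.993532
Parallel (control card and static bypass switch): 1 − (1 − 0.955000)(1 − 0.764000) = 0.989380
Series ([0.989209], [0.993532], and [0.989380]): 0.989209 × 0.993532 × 0.989380 = 0.9724

0.9724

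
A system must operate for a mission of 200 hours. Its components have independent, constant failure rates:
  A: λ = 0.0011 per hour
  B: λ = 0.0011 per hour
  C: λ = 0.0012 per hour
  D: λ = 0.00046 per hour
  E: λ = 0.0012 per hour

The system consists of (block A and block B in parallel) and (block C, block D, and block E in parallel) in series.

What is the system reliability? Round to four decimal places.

0.9572

R(A) = exp(−0.0011 × 200) = 0.802519
R(B) = exp(−0.0011 × 200) = 0.802519
R(C) = exp(−0.0012 × 200) = 0.786628
R(D) = exp(−0.00046 × 200) = 0.912105
R(E) = exp(−0.0012 × 200) = 0.786628
Parallel (A and B): 1 − (1 − 0.802519)(1 − 0.802519) = 0.961001
Parallel (C, D, and E): 1 − (1 − 0.786628)(1 − 0.912105)(1 − 0.786628) = 0.995998
Series ([0.961001] and [0.995998]): 0.961001 × 0.995998 = 0.9572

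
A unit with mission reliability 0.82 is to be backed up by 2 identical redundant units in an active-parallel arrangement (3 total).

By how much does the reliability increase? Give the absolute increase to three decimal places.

R_before = 0.82
R_after = 1 − (1 − 0.82)^3 = 0.994
ΔR = 0.994 − 0.82 = 0.174

0.174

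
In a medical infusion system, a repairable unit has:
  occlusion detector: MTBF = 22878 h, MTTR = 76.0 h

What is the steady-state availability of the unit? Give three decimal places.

0.997

A(occlusion detector) = MTBF/(MTBF+MTTR) = 22878/(22878+76.0) = 0.997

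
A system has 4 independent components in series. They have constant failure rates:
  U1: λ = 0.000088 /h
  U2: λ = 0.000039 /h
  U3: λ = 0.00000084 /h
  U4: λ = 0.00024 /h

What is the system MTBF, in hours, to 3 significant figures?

Series of exponential components: λ_sys = Σ λ_i
λ_sys = 0.000088 + 0.000039 + 0.00000084 + 0.00024 = 3.6784e-04 /h
MTBF = 1 / λ_sys = 2720 h

2720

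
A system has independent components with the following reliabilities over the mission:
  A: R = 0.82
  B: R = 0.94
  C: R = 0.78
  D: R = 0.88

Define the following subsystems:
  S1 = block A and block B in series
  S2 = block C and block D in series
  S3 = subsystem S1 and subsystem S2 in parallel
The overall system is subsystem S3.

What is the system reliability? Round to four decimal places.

0.9281

Series (A and B): 0.820000 × 0.940000 = 0.770800
Series (C and D): 0.780000 × 0.880000 = 0.686400
Parallel ([0.770800] and [0.686400]): 1 − (1 − 0.770800)(1 − 0.686400) = 0.9281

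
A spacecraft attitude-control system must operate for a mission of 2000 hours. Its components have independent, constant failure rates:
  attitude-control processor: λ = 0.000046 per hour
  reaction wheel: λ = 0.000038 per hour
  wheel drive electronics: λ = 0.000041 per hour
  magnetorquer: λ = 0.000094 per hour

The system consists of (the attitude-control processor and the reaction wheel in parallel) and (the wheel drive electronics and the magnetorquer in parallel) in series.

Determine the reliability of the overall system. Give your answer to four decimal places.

R(attitude-control processor) = exp(−0.000046 × 2000) = 0.912105
R(reaction wheel) = exp(−0.000038 × 2000) = 0.926816
R(wheel drive electronics) = exp(−0.000041 × 2000) = 0.921272
R(magnetorquer) = exp(−0.000094 × 2000) = 0.828615
Parallel (attitude-control processor and reaction wheel): 1 − (1 − 0.912105)(1 − 0.926816) = 0.993567
Parallel (wheel drive electronics and magnetorquer): 1 − (1 − 0.921272)(1 − 0.828615) = 0.986507
Series ([0.993567] and [0.986507]): 0.993567 × 0.986507 = 0.9802

0.9802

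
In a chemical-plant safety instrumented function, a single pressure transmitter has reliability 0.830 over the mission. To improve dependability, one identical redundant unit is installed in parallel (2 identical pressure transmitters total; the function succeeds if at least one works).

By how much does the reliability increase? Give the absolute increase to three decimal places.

R_before = 0.830
R_after = 1 − (1 − 0.830)^2 = 0.971
ΔR = 0.971 − 0.830 = 0.141

0.141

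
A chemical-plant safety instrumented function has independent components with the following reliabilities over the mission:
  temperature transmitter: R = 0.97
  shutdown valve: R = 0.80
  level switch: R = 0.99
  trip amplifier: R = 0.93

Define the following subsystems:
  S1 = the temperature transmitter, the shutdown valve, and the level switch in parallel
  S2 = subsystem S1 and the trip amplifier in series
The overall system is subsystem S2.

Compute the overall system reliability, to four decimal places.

Parallel (temperature transmitter, shutdown valve, and level switch): 1 − (1 − 0.970000)(1 − 0.800000)(1 − 0.990000) = 0.999940
Series ([0.999940] and trip amplifier): 0.999940 × 0.930000 = 0.9299

0.9299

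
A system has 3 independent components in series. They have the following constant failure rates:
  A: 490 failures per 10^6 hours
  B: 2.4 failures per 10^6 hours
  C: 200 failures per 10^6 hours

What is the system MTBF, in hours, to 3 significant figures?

Series of exponential components: λ_sys = Σ λ_i
λ_sys = 0.00049 + 0.0000024 + 0.00020 = 6.9240e-04 /h
MTBF = 1 / λ_sys = 1440 h

1440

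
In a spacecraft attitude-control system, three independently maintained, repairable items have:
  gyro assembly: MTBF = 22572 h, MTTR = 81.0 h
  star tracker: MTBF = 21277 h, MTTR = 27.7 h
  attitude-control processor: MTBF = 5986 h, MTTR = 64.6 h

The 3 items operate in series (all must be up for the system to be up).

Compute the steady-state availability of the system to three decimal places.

A(gyro assembly) = MTBF/(MTBF+MTTR) = 22572/(22572+81.0) = 0.996424
A(star tracker) = MTBF/(MTBF+MTTR) = 21277/(21277+27.7) = 0.998700
A(attitude-control processor) = MTBF/(MTBF+MTTR) = 5986/(5986+64.6) = 0.989323
Series availability: 0.996424 × 0.998700 × 0.989323 = 0.985

0.985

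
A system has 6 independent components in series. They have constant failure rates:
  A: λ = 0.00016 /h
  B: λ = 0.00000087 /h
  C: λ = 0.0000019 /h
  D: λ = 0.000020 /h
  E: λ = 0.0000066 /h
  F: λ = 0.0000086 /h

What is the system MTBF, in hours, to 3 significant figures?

Series of exponential components: λ_sys = Σ λ_i
λ_sys = 0.00016 + 0.00000087 + 0.0000019 + 0.000020 + 0.0000066 + 0.0000086 = 1.9797e-04 /h
MTBF = 1 / λ_sys = 5050 h

5050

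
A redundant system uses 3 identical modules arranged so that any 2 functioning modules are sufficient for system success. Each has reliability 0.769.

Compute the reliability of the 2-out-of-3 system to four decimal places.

R = Σ_{i=2}^{3} C(3,i) p^i (1−p)^{3−i} with p = 0.769
C(3,2)·0.769^2·0.231^1 = 0.409813
C(3,3)·0.769^3·0.231^0 = 0.454757
Sum = 0.8646

0.8646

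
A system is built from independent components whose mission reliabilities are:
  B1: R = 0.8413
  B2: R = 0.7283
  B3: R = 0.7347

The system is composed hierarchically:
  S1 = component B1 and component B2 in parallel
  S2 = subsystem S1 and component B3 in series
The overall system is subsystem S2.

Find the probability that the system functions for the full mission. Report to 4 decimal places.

Parallel (B1 and B2): 1 − (1 − 0.841300)(1 − 0.728300) = 0.956881
Series ([0.956881] and B3): 0.956881 × 0.734700 = 0.7030

0.7030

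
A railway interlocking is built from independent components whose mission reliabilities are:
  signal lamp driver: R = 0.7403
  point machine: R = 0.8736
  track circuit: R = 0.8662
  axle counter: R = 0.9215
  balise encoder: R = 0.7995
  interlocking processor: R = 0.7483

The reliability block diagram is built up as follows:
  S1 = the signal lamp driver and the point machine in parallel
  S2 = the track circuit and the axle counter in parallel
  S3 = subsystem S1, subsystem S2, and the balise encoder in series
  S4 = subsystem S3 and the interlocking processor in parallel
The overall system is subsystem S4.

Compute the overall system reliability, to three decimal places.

Parallel (signal lamp driver and point machine): 1 − (1 − 0.74030)(1 − 0.87360) = 0.96717
Parallel (track circuit and axle counter): 1 − (1 − 0.86620)(1 − 0.92150) = 0.98950
Series ([0.96717], [0.98950], and balise encoder): 0.96717 × 0.98950 × 0.79950 = 0.76513
Parallel ([0.76513] and interlocking processor): 1 − (1 − 0.76513)(1 − 0.74830) = 0.941

0.941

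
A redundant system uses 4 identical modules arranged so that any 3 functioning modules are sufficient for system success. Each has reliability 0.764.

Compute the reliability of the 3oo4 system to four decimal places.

R = Σ_{i=3}^{4} C(4,i) p^i (1−p)^{4−i} with p = 0.764
C(4,3)·0.764^3·0.236^1 = 0.420971
C(4,4)·0.764^4·0.236^0 = 0.340701
Sum = 0.7617

0.7617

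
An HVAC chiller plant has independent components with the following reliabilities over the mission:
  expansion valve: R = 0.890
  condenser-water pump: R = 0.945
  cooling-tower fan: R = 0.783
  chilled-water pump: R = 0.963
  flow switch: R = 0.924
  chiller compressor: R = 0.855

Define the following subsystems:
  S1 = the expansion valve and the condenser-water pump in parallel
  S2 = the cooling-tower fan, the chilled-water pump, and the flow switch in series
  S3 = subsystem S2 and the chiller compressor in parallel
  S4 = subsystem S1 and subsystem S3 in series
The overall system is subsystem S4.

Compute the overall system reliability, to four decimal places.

0.9502

Parallel (expansion valve and condenser-water pump): 1 − (1 − 0.890000)(1 − 0.945000) = 0.993950
Series (cooling-tower fan, chilled-water pump, and flow switch): 0.783000 × 0.963000 × 0.924000 = 0.696723
Parallel ([0.696723] and chiller compressor): 1 − (1 − 0.696723)(1 − 0.855000) = 0.956025
Series ([0.993950] and [0.956025]): 0.993950 × 0.956025 = 0.9502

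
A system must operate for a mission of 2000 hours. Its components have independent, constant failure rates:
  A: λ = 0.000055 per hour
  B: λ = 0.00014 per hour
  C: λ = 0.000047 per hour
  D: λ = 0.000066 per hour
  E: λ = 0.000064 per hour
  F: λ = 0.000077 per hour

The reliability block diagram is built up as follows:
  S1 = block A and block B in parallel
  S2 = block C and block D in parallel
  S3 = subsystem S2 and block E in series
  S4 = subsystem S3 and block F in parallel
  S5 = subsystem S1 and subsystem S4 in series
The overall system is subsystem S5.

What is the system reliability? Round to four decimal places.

0.9565

R(A) = exp(−0.000055 × 2000) = 0.895834
R(B) = exp(−0.00014 × 2000) = 0.755784
R(C) = exp(−0.000047 × 2000) = 0.910283
R(D) = exp(−0.000066 × 2000) = 0.876341
R(E) = exp(−0.000064 × 2000) = 0.879853
R(F) = exp(−0.000077 × 2000) = 0.857272
Parallel (A and B): 1 − (1 − 0.895834)(1 − 0.755784) = 0.974561
Parallel (C and D): 1 − (1 − 0.910283)(1 − 0.876341) = 0.988906
Series ([0.988906] and E): 0.988906 × 0.879853 = 0.870092
Parallel ([0.870092] and F): 1 − (1 − 0.870092)(1 − 0.857272) = 0.981458
Series ([0.974561] and [0.981458]): 0.974561 × 0.981458 = 0.9565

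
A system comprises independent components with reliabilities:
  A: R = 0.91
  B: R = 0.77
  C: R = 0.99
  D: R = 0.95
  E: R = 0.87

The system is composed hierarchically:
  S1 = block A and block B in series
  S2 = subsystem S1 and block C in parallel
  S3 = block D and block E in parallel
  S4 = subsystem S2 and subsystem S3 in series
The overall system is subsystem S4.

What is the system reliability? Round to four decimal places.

0.9905

Series (A and B): 0.910000 × 0.770000 = 0.700700
Parallel ([0.700700] and C): 1 − (1 − 0.700700)(1 − 0.990000) = 0.997007
Parallel (D and E): 1 − (1 − 0.950000)(1 − 0.870000) = 0.993500
Series ([0.997007] and [0.993500]): 0.997007 × 0.993500 = 0.9905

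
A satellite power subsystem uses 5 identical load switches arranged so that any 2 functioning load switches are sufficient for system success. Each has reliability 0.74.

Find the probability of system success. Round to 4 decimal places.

R = Σ_{i=2}^{5} C(5,i) p^i (1−p)^{5−i} with p = 0.74
C(5,2)·0.74^2·0.26^3 = 0.096246
C(5,3)·0.74^3·0.26^2 = 0.273931
C(5,4)·0.74^4·0.26^1 = 0.389825
C(5,5)·0.74^5·0.26^0 = 0.221901
Sum = 0.9819

0.9819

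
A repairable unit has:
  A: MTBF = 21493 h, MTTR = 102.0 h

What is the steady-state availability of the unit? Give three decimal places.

A(A) = MTBF/(MTBF+MTTR) = 21493/(21493+102.0) = 0.995

0.995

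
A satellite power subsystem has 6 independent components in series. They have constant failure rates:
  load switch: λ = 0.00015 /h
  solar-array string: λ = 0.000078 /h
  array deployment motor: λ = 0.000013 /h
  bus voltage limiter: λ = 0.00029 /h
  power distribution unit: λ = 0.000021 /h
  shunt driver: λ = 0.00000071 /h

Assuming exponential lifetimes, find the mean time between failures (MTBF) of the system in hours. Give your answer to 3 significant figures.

1810

Series of exponential components: λ_sys = Σ λ_i
λ_sys = 0.00015 + 0.000078 + 0.000013 + 0.00029 + 0.000021 + 0.00000071 = 5.5271e-04 /h
MTBF = 1 / λ_sys = 1810 h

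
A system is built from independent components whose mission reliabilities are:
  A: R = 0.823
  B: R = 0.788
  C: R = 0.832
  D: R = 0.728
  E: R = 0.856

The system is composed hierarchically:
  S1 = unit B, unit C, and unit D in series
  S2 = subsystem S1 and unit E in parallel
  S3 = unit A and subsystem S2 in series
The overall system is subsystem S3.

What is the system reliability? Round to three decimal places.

0.761

Series (B, C, and D): 0.78800 × 0.83200 × 0.72800 = 0.47729
Parallel ([0.47729] and E): 1 − (1 − 0.47729)(1 − 0.85600) = 0.92473
Series (A and [0.92473]): 0.82300 × 0.92473 = 0.761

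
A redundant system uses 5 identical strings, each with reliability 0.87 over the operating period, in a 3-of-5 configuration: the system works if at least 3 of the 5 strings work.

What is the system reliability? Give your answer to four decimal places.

R = Σ_{i=3}^{5} C(5,i) p^i (1−p)^{5−i} with p = 0.87
C(5,3)·0.87^3·0.13^2 = 0.111287
C(5,4)·0.87^4·0.13^1 = 0.372383
C(5,5)·0.87^5·0.13^0 = 0.498421
Sum = 0.9821

0.9821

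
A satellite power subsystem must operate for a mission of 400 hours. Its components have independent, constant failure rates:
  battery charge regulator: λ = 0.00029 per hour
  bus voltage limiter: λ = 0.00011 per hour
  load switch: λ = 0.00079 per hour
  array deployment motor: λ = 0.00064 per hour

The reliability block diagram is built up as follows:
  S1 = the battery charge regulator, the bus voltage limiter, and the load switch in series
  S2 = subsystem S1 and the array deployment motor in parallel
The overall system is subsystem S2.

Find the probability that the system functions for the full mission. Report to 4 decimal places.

0.9145

R(battery charge regulator) = exp(−0.00029 × 400) = 0.890475
R(bus voltage limiter) = exp(−0.00011 × 400) = 0.956954
R(load switch) = exp(−0.00079 × 400) = 0.729059
R(array deployment motor) = exp(−0.00064 × 400) = 0.774142
Series (battery charge regulator, bus voltage limiter, and load switch): 0.890475 × 0.956954 × 0.729059 = 0.621263
Parallel ([0.621263] and array deployment motor): 1 − (1 − 0.621263)(1 − 0.774142) = 0.9145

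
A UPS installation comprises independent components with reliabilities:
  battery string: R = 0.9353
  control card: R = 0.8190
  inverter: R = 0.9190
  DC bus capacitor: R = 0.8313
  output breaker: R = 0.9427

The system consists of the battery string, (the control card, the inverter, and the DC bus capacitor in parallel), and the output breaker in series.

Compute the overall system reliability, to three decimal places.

Parallel (control card, inverter, and DC bus capacitor): 1 − (1 − 0.81900)(1 − 0.91900)(1 − 0.83130) = 0.99753
Series (battery string, [0.99753], and output breaker): 0.93530 × 0.99753 × 0.94270 = 0.880

0.880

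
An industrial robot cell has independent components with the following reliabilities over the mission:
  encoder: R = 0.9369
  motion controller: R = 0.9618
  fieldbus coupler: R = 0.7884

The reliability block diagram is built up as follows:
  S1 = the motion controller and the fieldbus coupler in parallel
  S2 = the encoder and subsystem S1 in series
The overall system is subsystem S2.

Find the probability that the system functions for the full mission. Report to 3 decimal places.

Parallel (motion controller and fieldbus coupler): 1 − (1 − 0.96180)(1 − 0.78840) = 0.99192
Series (encoder and [0.99192]): 0.93690 × 0.99192 = 0.929

0.929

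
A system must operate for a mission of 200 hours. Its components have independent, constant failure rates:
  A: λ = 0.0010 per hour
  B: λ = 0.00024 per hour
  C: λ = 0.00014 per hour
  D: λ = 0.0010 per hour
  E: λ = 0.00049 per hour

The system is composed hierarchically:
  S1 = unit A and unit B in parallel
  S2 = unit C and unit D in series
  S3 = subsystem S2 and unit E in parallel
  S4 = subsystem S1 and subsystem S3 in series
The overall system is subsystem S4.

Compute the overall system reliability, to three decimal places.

R(A) = exp(−0.0010 × 200) = 0.81873
R(B) = exp(−0.00024 × 200) = 0.95313
R(C) = exp(−0.00014 × 200) = 0.97239
R(D) = exp(−0.0010 × 200) = 0.81873
R(E) = exp(−0.00049 × 200) = 0.90665
Parallel (A and B): 1 − (1 − 0.81873)(1 − 0.95313) = 0.99150
Series (C and D): 0.97239 × 0.81873 = 0.79612
Parallel ([0.79612] and E): 1 − (1 − 0.79612)(1 − 0.90665) = 0.98097
Series ([0.99150] and [0.98097]): 0.99150 × 0.98097 = 0.973

0.973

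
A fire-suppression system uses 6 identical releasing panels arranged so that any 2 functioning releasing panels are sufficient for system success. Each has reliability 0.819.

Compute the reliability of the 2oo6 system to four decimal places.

0.9990

R = Σ_{i=2}^{6} C(6,i) p^i (1−p)^{6−i} with p = 0.819
C(6,2)·0.819^2·0.181^4 = 0.010799
C(6,3)·0.819^3·0.181^3 = 0.065150
C(6,4)·0.819^4·0.181^2 = 0.221098
C(6,5)·0.819^5·0.181^1 = 0.400174
C(6,6)·0.819^6·0.181^0 = 0.301789
Sum = 0.9990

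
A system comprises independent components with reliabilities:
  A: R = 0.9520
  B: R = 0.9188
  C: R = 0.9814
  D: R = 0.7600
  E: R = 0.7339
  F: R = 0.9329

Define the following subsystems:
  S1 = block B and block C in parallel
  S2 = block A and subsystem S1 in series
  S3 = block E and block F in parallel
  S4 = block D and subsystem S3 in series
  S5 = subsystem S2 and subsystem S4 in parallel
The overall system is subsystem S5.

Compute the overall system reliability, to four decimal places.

Parallel (B and C): 1 − (1 − 0.918800)(1 − 0.981400) = 0.998490
Series (A and [0.998490]): 0.952000 × 0.998490 = 0.950562
Parallel (E and F): 1 − (1 − 0.733900)(1 − 0.932900) = 0.982145
Series (D and [0.982145]): 0.760000 × 0.982145 = 0.746430
Parallel ([0.950562] and [0.746430]): 1 − (1 − 0.950562)(1 − 0.746430) = 0.9875

0.9875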